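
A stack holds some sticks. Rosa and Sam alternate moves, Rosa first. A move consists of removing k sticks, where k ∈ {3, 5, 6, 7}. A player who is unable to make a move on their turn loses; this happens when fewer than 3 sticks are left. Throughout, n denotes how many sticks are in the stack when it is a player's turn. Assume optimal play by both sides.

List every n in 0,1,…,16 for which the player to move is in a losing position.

Positions with no move are L. A position that does have a move is losing for the player to move precisely when every available move leads to a winning position for the opponent. Fill in the labels:
n=0: no move → L
n=1: no move → L
n=2: no move → L
n=3: reaches L-position 0 → W
n=4: reaches L-position 1 → W
n=5: reaches L-position 2 → W
n=6: reaches L-position 1 → W
n=7: reaches L-position 2 → W
n=8: reaches L-position 2 → W
n=9: reaches L-position 2 → W
n=10: only reaches 7(W), 5(W), 4(W), 3(W), all W → L
n=11: only reaches 8(W), 6(W), 5(W), 4(W), all W → L
n=12: only reaches 9(W), 7(W), 6(W), 5(W), all W → L
n=13: reaches L-position 10 → W
n=14: reaches L-position 11 → W
n=15: reaches L-position 12 → W
n=16: reaches L-position 11 → W
The losing starting values of n are exactly the entries labelled L in this table (6 of them).

0, 1, 2, 10, 11, 12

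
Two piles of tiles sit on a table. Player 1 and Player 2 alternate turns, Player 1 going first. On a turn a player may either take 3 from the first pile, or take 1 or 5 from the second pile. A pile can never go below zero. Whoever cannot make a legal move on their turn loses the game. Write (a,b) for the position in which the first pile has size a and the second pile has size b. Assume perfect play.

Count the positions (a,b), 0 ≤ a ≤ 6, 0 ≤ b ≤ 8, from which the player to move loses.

32

Compute win/loss labels from the base case upward. A position with no move is L. Any other position is W if it can reach an L in one move, else L.
Every move lowers a or b (never raises either), so fill the grid row by row in increasing a, and left to right within a row: each cell's successors are then already labelled.
      b=0  b=1  b=2  b=3  b=4  b=5  b=6  b=7  b=8
a=0:    L    W    L    W    L    W    L    W    L
a=1:    L    W    L    W    L    W    L    W    L
a=2:    L    W    L    W    L    W    L    W    L
a=3:    W    L    W    L    W    L    W    L    W
a=4:    W    L    W    L    W    L    W    L    W
a=5:    W    L    W    L    W    L    W    L    W
a=6:    L    W    L    W    L    W    L    W    L
Cells with no legal move (terminal, hence L): (0,0), (1,0), (2,0).
The remaining L cells, each justified by listing all of its moves:
(0,2): L (sole option (0,1)(W) is W)
(0,4): L (sole option (0,3)(W) is W)
(0,6): L (options (0,5)(W), (0,1)(W) are all W)
(0,8): L (options (0,7)(W), (0,3)(W) are all W)
(1,2): L (sole option (1,1)(W) is W)
(1,4): L (sole option (1,3)(W) is W)
(1,6): L (options (1,5)(W), (1,1)(W) are all W)
(1,8): L (options (1,7)(W), (1,3)(W) are all W)
(2,2): L (sole option (2,1)(W) is W)
(2,4): L (sole option (2,3)(W) is W)
(2,6): L (options (2,5)(W), (2,1)(W) are all W)
(2,8): L (options (2,7)(W), (2,3)(W) are all W)
(3,1): L (options (0,1)(W), (3,0)(W) are all W)
(3,3): L (options (0,3)(W), (3,2)(W) are all W)
(3,5): L (options (0,5)(W), (3,4)(W), (3,0)(W) are all W)
(3,7): L (options (0,7)(W), (3,6)(W), (3,2)(W) are all W)
(4,1): L (options (1,1)(W), (4,0)(W) are all W)
(4,3): L (options (1,3)(W), (4,2)(W) are all W)
(4,5): L (options (1,5)(W), (4,4)(W), (4,0)(W) are all W)
(4,7): L (options (1,7)(W), (4,6)(W), (4,2)(W) are all W)
(5,1): L (options (2,1)(W), (5,0)(W) are all W)
(5,3): L (options (2,3)(W), (5,2)(W) are all W)
(5,5): L (options (2,5)(W), (5,4)(W), (5,0)(W) are all W)
(5,7): L (options (2,7)(W), (5,6)(W), (5,2)(W) are all W)
(6,0): L (sole option (3,0)(W) is W)
(6,2): L (options (3,2)(W), (6,1)(W) are all W)
(6,4): L (options (3,4)(W), (6,3)(W) are all W)
(6,6): L (options (3,6)(W), (6,5)(W), (6,1)(W) are all W)
(6,8): L (options (3,8)(W), (6,7)(W), (6,3)(W) are all W)
Every other cell has at least one move into one of the L cells above, so it is W.
L cells per row: a=0: 5, a=1: 5, a=2: 5, a=3: 4, a=4: 4, a=5: 4, a=6: 5; total 32.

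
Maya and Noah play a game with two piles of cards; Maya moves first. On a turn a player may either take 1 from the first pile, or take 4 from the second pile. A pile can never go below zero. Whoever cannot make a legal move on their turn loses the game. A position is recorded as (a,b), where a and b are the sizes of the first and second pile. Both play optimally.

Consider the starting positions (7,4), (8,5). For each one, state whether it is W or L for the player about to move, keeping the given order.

(7,4): L, (8,5): W

Label each position W (a win for the player to move) or L (a loss). A position with no legal move is L; any other position is W exactly when some move reaches an L, and L when every move reaches a W.
No move ever increases a pile, so every position that can arise here has a ≤ 8 and b ≤ 5; it is enough to label the cells with 0 ≤ a ≤ 8 and 0 ≤ b ≤ 5.
Every move lowers a or b (never raises either), so fill the grid row by row in increasing a, and left to right within a row: each cell's successors are then already labelled.
      b=0  b=1  b=2  b=3  b=4  b=5
a=0:    L    L    L    L    W    W
a=1:    W    W    W    W    L    L
a=2:    L    L    L    L    W    W
a=3:    W    W    W    W    L    L
a=4:    L    L    L    L    W    W
a=5:    W    W    W    W    L    L
a=6:    L    L    L    L    W    W
a=7:    W    W    W    W    L    L
a=8:    L    L    L    L    W    W
Cells with no legal move (terminal, hence L): (0,0), (0,1), (0,2), (0,3).
The remaining L cells, each justified by listing all of its moves:
(1,4): L (options (0,4)(W), (1,0)(W) are all W)
(1,5): L (options (0,5)(W), (1,1)(W) are all W)
(2,0): L (sole option (1,0)(W) is W)
(2,1): L (sole option (1,1)(W) is W)
(2,2): L (sole option (1,2)(W) is W)
(2,3): L (sole option (1,3)(W) is W)
(3,4): L (options (2,4)(W), (3,0)(W) are all W)
(3,5): L (options (2,5)(W), (3,1)(W) are all W)
(4,0): L (sole option (3,0)(W) is W)
(4,1): L (sole option (3,1)(W) is W)
(4,2): L (sole option (3,2)(W) is W)
(4,3): L (sole option (3,3)(W) is W)
(5,4): L (options (4,4)(W), (5,0)(W) are all W)
(5,5): L (options (4,5)(W), (5,1)(W) are all W)
(6,0): L (sole option (5,0)(W) is W)
(6,1): L (sole option (5,1)(W) is W)
(6,2): L (sole option (5,2)(W) is W)
(6,3): L (sole option (5,3)(W) is W)
(7,4): L (options (6,4)(W), (7,0)(W) are all W)
(7,5): L (options (6,5)(W), (7,1)(W) are all W)
(8,0): L (sole option (7,0)(W) is W)
(8,1): L (sole option (7,1)(W) is W)
(8,2): L (sole option (7,2)(W) is W)
(8,3): L (sole option (7,3)(W) is W)
Every other cell has at least one move into one of the L cells above, so it is W.
(7,4): one of the L cells justified above, so L
(8,5): the move to (7,5) reaches an L cell, so W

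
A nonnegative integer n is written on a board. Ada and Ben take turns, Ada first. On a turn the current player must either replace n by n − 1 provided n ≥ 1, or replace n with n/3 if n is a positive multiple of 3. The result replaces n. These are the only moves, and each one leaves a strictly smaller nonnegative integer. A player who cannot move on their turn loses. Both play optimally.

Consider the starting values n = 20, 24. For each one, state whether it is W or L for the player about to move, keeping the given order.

Work bottom-up. With no move the player to move loses. Otherwise the position is W if at least one move leads to an L position for the opponent, and L if every move leads to a W.
n=0: no move → L
n=1: can move to 0, which is L ⇒ W
n=2: the only move is to 1(W), a W ⇒ L
n=3: can move to 2, which is L ⇒ W
n=4: the only move is to 3(W), a W ⇒ L
n=5: can move to 4, which is L ⇒ W
n=6: can move to 2, which is L ⇒ W
n=7: the only move is to 6(W), a W ⇒ L
n=8: can move to 7, which is L ⇒ W
n=9: moves to 3(W), 8(W); every one is W ⇒ L
n=10: can move to 9, which is L ⇒ W
n=11: the only move is to 10(W), a W ⇒ L
n=12: can move to 4, which is L ⇒ W
n=13: the only move is to 12(W), a W ⇒ L
n=14: can move to 13, which is L ⇒ W
n=15: moves to 5(W), 14(W); every one is W ⇒ L
n=16: can move to 15, which is L ⇒ W
n=17: the only move is to 16(W), a W ⇒ L
n=18: can move to 17, which is L ⇒ W
n=19: the only move is to 18(W), a W ⇒ L
n=20: can move to 19, which is L ⇒ W
n=21: can move to 7, which is L ⇒ W
n=22: the only move is to 21(W), a W ⇒ L
n=23: can move to 22, which is L ⇒ W
n=24: moves to 8(W), 23(W); every one is W ⇒ L

20: W, 24: L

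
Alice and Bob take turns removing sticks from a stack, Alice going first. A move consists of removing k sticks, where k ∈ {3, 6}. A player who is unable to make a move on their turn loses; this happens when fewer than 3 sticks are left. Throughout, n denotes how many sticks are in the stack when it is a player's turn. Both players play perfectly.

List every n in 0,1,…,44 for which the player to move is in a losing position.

0, 1, 2, 9, 10, 11, 18, 19, 20, 27, 28, 29, 36, 37, 38

Work bottom-up. With no move the player to move loses. Otherwise the position is W if at least one move leads to an L position for the opponent, and L if every move leads to a W.
n=0: no move → L
n=1: no move → L
n=2: no move → L
n=3: can move to 0, which is L ⇒ W
n=4: can move to 1, which is L ⇒ W
n=5: can move to 2, which is L ⇒ W
n=6: can move to 0, which is L ⇒ W
n=7: can move to 1, which is L ⇒ W
n=8: can move to 2, which is L ⇒ W
n=9: moves to 6(W), 3(W); every one is W ⇒ L
n=10: moves to 7(W), 4(W); every one is W ⇒ L
n=11: moves to 8(W), 5(W); every one is W ⇒ L
n=12: can move to 9, which is L ⇒ W
n=13: can move to 10, which is L ⇒ W
n=14: can move to 11, which is L ⇒ W
n=15: can move to 9, which is L ⇒ W
n=16: can move to 10, which is L ⇒ W
n=17: can move to 11, which is L ⇒ W
n=18: moves to 15(W), 12(W); every one is W ⇒ L
n=19: moves to 16(W), 13(W); every one is W ⇒ L
n=20: moves to 17(W), 14(W); every one is W ⇒ L
n=21: can move to 18, which is L ⇒ W
n=22: can move to 19, which is L ⇒ W
n=23: can move to 20, which is L ⇒ W
n=24: can move to 18, which is L ⇒ W
n=25: can move to 19, which is L ⇒ W
n=26: can move to 20, which is L ⇒ W
n=27: moves to 24(W), 21(W); every one is W ⇒ L
n=28: moves to 25(W), 22(W); every one is W ⇒ L
n=29: moves to 26(W), 23(W); every one is W ⇒ L
n=30: can move to 27, which is L ⇒ W
n=31: can move to 28, which is L ⇒ W
n=32: can move to 29, which is L ⇒ W
n=33: can move to 27, which is L ⇒ W
n=34: can move to 28, which is L ⇒ W
n=35: can move to 29, which is L ⇒ W
n=36: moves to 33(W), 30(W); every one is W ⇒ L
n=37: moves to 34(W), 31(W); every one is W ⇒ L
n=38: moves to 35(W), 32(W); every one is W ⇒ L
n=39: can move to 36, which is L ⇒ W
n=40: can move to 37, which is L ⇒ W
n=41: can move to 38, which is L ⇒ W
n=42: can move to 36, which is L ⇒ W
n=43: can move to 37, which is L ⇒ W
n=44: can move to 38, which is L ⇒ W
The losing starting values of n are exactly the entries labelled L in this table (15 of them).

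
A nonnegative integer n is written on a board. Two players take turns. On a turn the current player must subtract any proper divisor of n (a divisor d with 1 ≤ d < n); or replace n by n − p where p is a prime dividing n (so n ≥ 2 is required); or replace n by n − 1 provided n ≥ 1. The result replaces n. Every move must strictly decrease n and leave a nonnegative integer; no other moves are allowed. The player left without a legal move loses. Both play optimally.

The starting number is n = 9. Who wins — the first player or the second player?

Classify positions by backward induction: terminal positions (no move available) are L. From any other position, the mover wins iff some move reaches an L.
n=0: no move → L
n=1: can move to 0, which is L ⇒ W
n=2: can move to 0, which is L ⇒ W
n=3: can move to 0, which is L ⇒ W
n=4: moves to 2(W), 3(W); every one is W ⇒ L
n=5: can move to 0, which is L ⇒ W
n=6: can move to 4, which is L ⇒ W
n=7: can move to 0, which is L ⇒ W
n=8: can move to 4, which is L ⇒ W
n=9: moves to 6(W), 8(W); every one is W ⇒ L
Every move from 9 reaches a W position, so the mover loses.

The second player wins.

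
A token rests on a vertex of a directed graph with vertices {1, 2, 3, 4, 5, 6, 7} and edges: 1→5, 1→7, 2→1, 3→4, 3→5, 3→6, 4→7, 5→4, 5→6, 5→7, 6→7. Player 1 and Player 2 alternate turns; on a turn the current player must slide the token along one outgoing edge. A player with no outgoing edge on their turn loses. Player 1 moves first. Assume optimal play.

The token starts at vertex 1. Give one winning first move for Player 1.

Build the W/L table. Terminal = L. A non-terminal position is W if it has a move to some L; otherwise it is L.
Every edge goes from a vertex to one that appears earlier in the order 7, 4, 6, 5, 1, 2, 3, so processing vertices in that order labels each vertex after all of its successors.
7: no outgoing edge → L
4: W (go to 7, an L position)
6: W (go to 7, an L position)
5: W (go to 7, an L position)
1: W (go to 7, an L position)
2: L (sole option 1(W) is W)
3: L (options 5(W), 6(W), 4(W) are all W)
From 1, the L positions reachable in one move are: 7.

Move to 7.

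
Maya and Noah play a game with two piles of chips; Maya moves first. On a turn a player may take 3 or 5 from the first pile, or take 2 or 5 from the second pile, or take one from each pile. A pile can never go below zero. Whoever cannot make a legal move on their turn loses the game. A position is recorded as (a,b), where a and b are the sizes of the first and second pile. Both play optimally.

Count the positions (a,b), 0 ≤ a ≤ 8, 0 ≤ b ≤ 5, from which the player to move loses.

Compute win/loss labels from the base case upward. A position with no move is L. Any other position is W if it can reach an L in one move, else L.
Every move lowers a or b (never raises either), so fill the grid row by row in increasing a, and left to right within a row: each cell's successors are then already labelled.
      b=0  b=1  b=2  b=3  b=4  b=5
a=0:    L    L    W    W    L    W
a=1:    L    W    W    L    L    W
a=2:    L    W    W    L    W    W
a=3:    W    W    L    L    W    W
a=4:    W    L    L    W    W    L
a=5:    W    W    W    W    W    L
a=6:    W    L    W    W    W    L
a=7:    W    W    W    W    L    W
a=8:    L    L    W    W    L    W
Cells with no legal move (terminal, hence L): (0,0), (0,1), (1,0), (2,0).
The remaining L cells, each justified by listing all of its moves:
(0,4): only reaches (0,2)(W), which is W → L
(1,3): only reaches (1,1)(W), (0,2)(W), all W → L
(1,4): only reaches (1,2)(W), (0,3)(W), all W → L
(2,3): only reaches (2,1)(W), (1,2)(W), all W → L
(3,2): only reaches (0,2)(W), (3,0)(W), (2,1)(W), all W → L
(3,3): only reaches (0,3)(W), (3,1)(W), (2,2)(W), all W → L
(4,1): only reaches (1,1)(W), (3,0)(W), all W → L
(4,2): only reaches (1,2)(W), (4,0)(W), (3,1)(W), all W → L
(4,5): only reaches (1,5)(W), (4,3)(W), (4,0)(W), (3,4)(W), all W → L
(5,5): only reaches (2,5)(W), (0,5)(W), (5,3)(W), (5,0)(W), (4,4)(W), all W → L
(6,1): only reaches (3,1)(W), (1,1)(W), (5,0)(W), all W → L
(6,5): only reaches (3,5)(W), (1,5)(W), (6,3)(W), (6,0)(W), (5,4)(W), all W → L
(7,4): only reaches (4,4)(W), (2,4)(W), (7,2)(W), (6,3)(W), all W → L
(8,0): only reaches (5,0)(W), (3,0)(W), all W → L
(8,1): only reaches (5,1)(W), (3,1)(W), (7,0)(W), all W → L
(8,4): only reaches (5,4)(W), (3,4)(W), (8,2)(W), (7,3)(W), all W → L
Every other cell has at least one move into one of the L cells above, so it is W.
L cells per row: a=0: 3, a=1: 3, a=2: 2, a=3: 2, a=4: 3, a=5: 1, a=6: 2, a=7: 1, a=8: 3; total 20.

20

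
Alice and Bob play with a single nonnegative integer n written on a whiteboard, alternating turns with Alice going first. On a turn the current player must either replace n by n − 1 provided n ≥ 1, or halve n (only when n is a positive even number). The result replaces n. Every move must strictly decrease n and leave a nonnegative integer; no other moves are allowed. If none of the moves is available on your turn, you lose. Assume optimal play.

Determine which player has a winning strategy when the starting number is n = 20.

Alice wins.

Classify positions by backward induction: terminal positions (no move available) are L. From any other position, the mover wins iff some move reaches an L.
n=0: no move → L
n=1: →0(L), so W
n=2: →1(W) only, which is W, so L
n=3: →2(L), so W
n=4: →2(L), so W
n=5: →4(W) only, which is W, so L
n=6: →5(L), so W
n=7: →6(W) only, which is W, so L
n=8: →7(L), so W
n=9: →8(W) only, which is W, so L
n=10: →5(L), so W
n=11: →10(W) only, which is W, so L
n=12: →11(L), so W
n=13: →12(W) only, which is W, so L
n=14: →7(L), so W
n=15: →14(W) only, which is W, so L
n=16: →15(L), so W
n=17: →16(W) only, which is W, so L
n=18: →9(L), so W
n=19: →18(W) only, which is W, so L
n=20: →19(L), so W
From 20 Alice can move to 19, reaching an L position.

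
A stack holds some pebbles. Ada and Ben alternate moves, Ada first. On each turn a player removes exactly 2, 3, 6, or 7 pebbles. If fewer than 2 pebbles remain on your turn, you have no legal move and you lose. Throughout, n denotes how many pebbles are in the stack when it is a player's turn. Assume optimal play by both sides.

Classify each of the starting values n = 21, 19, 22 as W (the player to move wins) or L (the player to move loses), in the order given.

21: W, 19: L, 22: W

Work bottom-up. With no move the player to move loses. Otherwise the position is W if at least one move leads to an L position for the opponent, and L if every move leads to a W.
n=0: no move → L
n=1: no move → L
n=2: →0(L), so W
n=3: →1(L), so W
n=4: →1(L), so W
n=5: →3(W), 2(W) — all W, so L
n=6: →0(L), so W
n=7: →5(L), so W
n=8: →5(L), so W
n=9: →7(W), 6(W), 3(W), 2(W) — all W, so L
n=10: →8(W), 7(W), 4(W), 3(W) — all W, so L
n=11: →9(L), so W
n=12: →10(L), so W
n=13: →10(L), so W
n=14: →12(W), 11(W), 8(W), 7(W) — all W, so L
n=15: →9(L), so W
n=16: →14(L), so W
n=17: →14(L), so W
n=18: →16(W), 15(W), 12(W), 11(W) — all W, so L
n=19: →17(W), 16(W), 13(W), 12(W) — all W, so L
n=20: →18(L), so W
n=21: →19(L), so W
n=22: →19(L), so W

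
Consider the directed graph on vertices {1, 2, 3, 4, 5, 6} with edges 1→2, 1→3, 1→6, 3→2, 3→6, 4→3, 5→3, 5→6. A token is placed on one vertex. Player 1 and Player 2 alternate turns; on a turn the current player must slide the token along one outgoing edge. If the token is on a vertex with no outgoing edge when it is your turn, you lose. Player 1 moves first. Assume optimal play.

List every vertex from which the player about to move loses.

Work bottom-up. With no move the player to move loses. Otherwise the position is W if at least one move leads to an L position for the opponent, and L if every move leads to a W.
Every edge goes from a vertex to one that appears earlier in the order 6, 2, 3, 5, 1, 4, so processing vertices in that order labels each vertex after all of its successors.
6: no outgoing edge → L
2: no outgoing edge → L
3: W (go to 2, an L position)
5: W (go to 6, an L position)
1: W (go to 2, an L position)
4: L (sole option 3(W) is W)
Reading off the rows marked L gives the requested list; there are 3 such vertices.

2, 4, 6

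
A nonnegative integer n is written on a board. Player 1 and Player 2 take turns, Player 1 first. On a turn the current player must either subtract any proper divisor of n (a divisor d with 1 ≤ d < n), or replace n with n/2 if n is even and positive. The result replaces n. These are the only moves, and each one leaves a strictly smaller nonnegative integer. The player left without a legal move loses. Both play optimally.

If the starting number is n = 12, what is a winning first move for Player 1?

Move to 9.

Classify positions by backward induction: terminal positions (no move available) are L. From any other position, the mover wins iff some move reaches an L.
n=0: no move → L
n=1: no move → L
n=2: can move to 1, which is L ⇒ W
n=3: the only move is to 2(W), a W ⇒ L
n=4: can move to 3, which is L ⇒ W
n=5: the only move is to 4(W), a W ⇒ L
n=6: can move to 3, which is L ⇒ W
n=7: the only move is to 6(W), a W ⇒ L
n=8: can move to 7, which is L ⇒ W
n=9: moves to 6(W), 8(W); every one is W ⇒ L
n=10: can move to 5, which is L ⇒ W
n=11: the only move is to 10(W), a W ⇒ L
n=12: can move to 9, which is L ⇒ W
From 12, the L positions reachable in one move are: 9, 11. Any move reaching one of these is winning.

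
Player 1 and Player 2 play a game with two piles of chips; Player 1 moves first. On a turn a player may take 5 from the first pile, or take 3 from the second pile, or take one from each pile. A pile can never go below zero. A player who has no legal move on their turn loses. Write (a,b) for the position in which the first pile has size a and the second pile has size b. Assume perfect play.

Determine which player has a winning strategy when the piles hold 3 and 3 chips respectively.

Use the standard recursion: the mover loses at a terminal position; elsewhere, the mover wins exactly when some move hands the opponent an L position.
No move ever increases a pile, so every position that can arise here has a ≤ 3 and b ≤ 3; it is enough to label the cells with 0 ≤ a ≤ 3 and 0 ≤ b ≤ 3.
Every move lowers a or b (never raises either), so fill the grid row by row in increasing a, and left to right within a row: each cell's successors are then already labelled.
      b=0  b=1  b=2  b=3
a=0:    L    L    L    W
a=1:    L    W    W    W
a=2:    L    W    L    W
a=3:    L    W    L    W
Cells with no legal move (terminal, hence L): (0,0), (0,1), (0,2), (1,0), (2,0), (3,0).
The remaining L cells, each justified by listing all of its moves:
(2,2): L (sole option (1,1)(W) is W)
(3,2): L (sole option (2,1)(W) is W)
Every other cell has at least one move into one of the L cells above, so it is W.
From (3,3) Player 1 can move to (3,0), reaching an L position.

Player 1 wins.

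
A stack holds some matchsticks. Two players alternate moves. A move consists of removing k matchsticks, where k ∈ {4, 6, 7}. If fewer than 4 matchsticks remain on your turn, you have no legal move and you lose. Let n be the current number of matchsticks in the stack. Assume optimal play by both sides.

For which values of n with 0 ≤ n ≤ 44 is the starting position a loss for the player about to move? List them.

0, 1, 2, 3, 11, 12, 13, 14, 22, 23, 24, 25, 33, 34, 35, 36, 44

Build the W/L table. Terminal = L. A non-terminal position is W if it has a move to some L; otherwise it is L.
n=0: no move → L
n=1: no move → L
n=2: no move → L
n=3: no move → L
n=4: W (go to 0, an L position)
n=5: W (go to 1, an L position)
n=6: W (go to 2, an L position)
n=7: W (go to 3, an L position)
n=8: W (go to 2, an L position)
n=9: W (go to 3, an L position)
n=10: W (go to 3, an L position)
n=11: L (options 7(W), 5(W), 4(W) are all W)
n=12: L (options 8(W), 6(W), 5(W) are all W)
n=13: L (options 9(W), 7(W), 6(W) are all W)
n=14: L (options 10(W), 8(W), 7(W) are all W)
n=15: W (go to 11, an L position)
n=16: W (go to 12, an L position)
n=17: W (go to 13, an L position)
n=18: W (go to 14, an L position)
n=19: W (go to 13, an L position)
n=20: W (go to 14, an L position)
n=21: W (go to 14, an L position)
n=22: L (options 18(W), 16(W), 15(W) are all W)
n=23: L (options 19(W), 17(W), 16(W) are all W)
n=24: L (options 20(W), 18(W), 17(W) are all W)
n=25: L (options 21(W), 19(W), 18(W) are all W)
n=26: W (go to 22, an L position)
n=27: W (go to 23, an L position)
n=28: W (go to 24, an L position)
n=29: W (go to 25, an L position)
n=30: W (go to 24, an L position)
n=31: W (go to 25, an L position)
n=32: W (go to 25, an L position)
n=33: L (options 29(W), 27(W), 26(W) are all W)
n=34: L (options 30(W), 28(W), 27(W) are all W)
n=35: L (options 31(W), 29(W), 28(W) are all W)
n=36: L (options 32(W), 30(W), 29(W) are all W)
n=37: W (go to 33, an L position)
n=38: W (go to 34, an L position)
n=39: W (go to 35, an L position)
n=40: W (go to 36, an L position)
n=41: W (go to 35, an L position)
n=42: W (go to 36, an L position)
n=43: W (go to 36, an L position)
n=44: L (options 40(W), 38(W), 37(W) are all W)
The losing starting values of n are exactly the entries labelled L in this table (17 of them).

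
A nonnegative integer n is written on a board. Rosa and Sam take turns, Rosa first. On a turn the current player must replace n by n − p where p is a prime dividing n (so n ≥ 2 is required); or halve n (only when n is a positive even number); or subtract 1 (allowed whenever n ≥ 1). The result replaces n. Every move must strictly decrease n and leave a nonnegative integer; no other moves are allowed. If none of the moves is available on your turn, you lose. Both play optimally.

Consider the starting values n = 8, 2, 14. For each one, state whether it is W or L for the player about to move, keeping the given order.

8: W, 2: W, 14: L

Build the W/L table. Terminal = L. A non-terminal position is W if it has a move to some L; otherwise it is L.
n=0: no move → L
n=1: →0(L), so W
n=2: →0(L), so W
n=3: →0(L), so W
n=4: →2(W), 3(W) — all W, so L
n=5: →0(L), so W
n=6: →4(L), so W
n=7: →0(L), so W
n=8: →4(L), so W
n=9: →6(W), 8(W) — all W, so L
n=10: →9(L), so W
n=11: →0(L), so W
n=12: →9(L), so W
n=13: →0(L), so W
n=14: →7(W), 12(W), 13(W) — all W, so L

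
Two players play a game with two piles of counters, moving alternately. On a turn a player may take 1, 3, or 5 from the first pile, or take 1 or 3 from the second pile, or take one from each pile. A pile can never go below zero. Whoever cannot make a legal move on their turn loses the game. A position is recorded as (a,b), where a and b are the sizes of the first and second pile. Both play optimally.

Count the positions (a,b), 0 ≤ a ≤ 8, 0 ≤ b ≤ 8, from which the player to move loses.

Label each position W (a win for the player to move) or L (a loss). A position with no legal move is L; any other position is W exactly when some move reaches an L, and L when every move reaches a W.
Every move lowers a or b (never raises either), so fill the grid row by row in increasing a, and left to right within a row: each cell's successors are then already labelled.
      b=0  b=1  b=2  b=3  b=4  b=5  b=6  b=7  b=8
a=0:    L    W    L    W    L    W    L    W    L
a=1:    W    W    W    W    W    W    W    W    W
a=2:    L    W    L    W    L    W    L    W    L
a=3:    W    W    W    W    W    W    W    W    W
a=4:    L    W    L    W    L    W    L    W    L
a=5:    W    W    W    W    W    W    W    W    W
a=6:    L    W    L    W    L    W    L    W    L
a=7:    W    W    W    W    W    W    W    W    W
a=8:    L    W    L    W    L    W    L    W    L
Cells with no legal move (terminal, hence L): (0,0).
The remaining L cells, each justified by listing all of its moves:
(0,2): only reaches (0,1)(W), which is W → L
(0,4): only reaches (0,3)(W), (0,1)(W), all W → L
(0,6): only reaches (0,5)(W), (0,3)(W), all W → L
(0,8): only reaches (0,7)(W), (0,5)(W), all W → L
(2,0): only reaches (1,0)(W), which is W → L
(2,2): only reaches (1,2)(W), (2,1)(W), (1,1)(W), all W → L
(2,4): only reaches (1,4)(W), (2,3)(W), (2,1)(W), (1,3)(W), all W → L
(2,6): only reaches (1,6)(W), (2,5)(W), (2,3)(W), (1,5)(W), all W → L
(2,8): only reaches (1,8)(W), (2,7)(W), (2,5)(W), (1,7)(W), all W → L
(4,0): only reaches (3,0)(W), (1,0)(W), all W → L
(4,2): only reaches (3,2)(W), (1,2)(W), (4,1)(W), (3,1)(W), all W → L
(4,4): only reaches (3,4)(W), (1,4)(W), (4,3)(W), (4,1)(W), (3,3)(W), all W → L
(4,6): only reaches (3,6)(W), (1,6)(W), (4,5)(W), (4,3)(W), (3,5)(W), all W → L
(4,8): only reaches (3,8)(W), (1,8)(W), (4,7)(W), (4,5)(W), (3,7)(W), all W → L
(6,0): only reaches (5,0)(W), (3,0)(W), (1,0)(W), all W → L
(6,2): only reaches (5,2)(W), (3,2)(W), (1,2)(W), (6,1)(W), (5,1)(W), all W → L
(6,4): only reaches (5,4)(W), (3,4)(W), (1,4)(W), (6,3)(W), (6,1)(W), (5,3)(W), all W → L
(6,6): only reaches (5,6)(W), (3,6)(W), (1,6)(W), (6,5)(W), (6,3)(W), (5,5)(W), all W → L
(6,8): only reaches (5,8)(W), (3,8)(W), (1,8)(W), (6,7)(W), (6,5)(W), (5,7)(W), all W → L
(8,0): only reaches (7,0)(W), (5,0)(W), (3,0)(W), all W → L
(8,2): only reaches (7,2)(W), (5,2)(W), (3,2)(W), (8,1)(W), (7,1)(W), all W → L
(8,4): only reaches (7,4)(W), (5,4)(W), (3,4)(W), (8,3)(W), (8,1)(W), (7,3)(W), all W → L
(8,6): only reaches (7,6)(W), (5,6)(W), (3,6)(W), (8,5)(W), (8,3)(W), (7,5)(W), all W → L
(8,8): only reaches (7,8)(W), (5,8)(W), (3,8)(W), (8,7)(W), (8,5)(W), (7,7)(W), all W → L
Every other cell has at least one move into one of the L cells above, so it is W.
L cells per row: a=0: 5, a=1: 0, a=2: 5, a=3: 0, a=4: 5, a=5: 0, a=6: 5, a=7: 0, a=8: 5; total 25.

25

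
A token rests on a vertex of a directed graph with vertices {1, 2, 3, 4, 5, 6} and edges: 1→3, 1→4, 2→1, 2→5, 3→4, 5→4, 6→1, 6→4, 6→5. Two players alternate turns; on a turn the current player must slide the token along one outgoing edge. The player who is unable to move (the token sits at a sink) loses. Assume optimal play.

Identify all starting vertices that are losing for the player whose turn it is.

Work bottom-up. With no move the player to move loses. Otherwise the position is W if at least one move leads to an L position for the opponent, and L if every move leads to a W.
Every edge goes from a vertex to one that appears earlier in the order 4, 3, 1, 5, 2, 6, so processing vertices in that order labels each vertex after all of its successors.
4: no outgoing edge → L
3: reaches L-position 4 → W
1: reaches L-position 4 → W
5: reaches L-position 4 → W
2: only reaches 5(W), 1(W), all W → L
6: reaches L-position 4 → W
The losing starting vertices are exactly the entries labelled L in this table (2 of them).

2, 4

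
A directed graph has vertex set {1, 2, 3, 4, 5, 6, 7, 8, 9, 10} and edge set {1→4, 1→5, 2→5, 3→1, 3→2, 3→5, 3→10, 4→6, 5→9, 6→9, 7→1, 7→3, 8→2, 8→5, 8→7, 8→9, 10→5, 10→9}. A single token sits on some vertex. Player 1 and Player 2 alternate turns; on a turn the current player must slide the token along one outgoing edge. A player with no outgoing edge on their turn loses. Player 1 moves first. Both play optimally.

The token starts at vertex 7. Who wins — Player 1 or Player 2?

Work bottom-up. With no move the player to move loses. Otherwise the position is W if at least one move leads to an L position for the opponent, and L if every move leads to a W.
Every edge goes from a vertex to one that appears earlier in the order 9, 5, 2, 6, 10, 4, 1, 3, 7, 8, so processing vertices in that order labels each vertex after all of its successors.
9: no outgoing edge → L
5: →9(L), so W
2: →5(W) only, which is W, so L
6: →9(L), so W
10: →9(L), so W
4: →6(W) only, which is W, so L
1: →4(L), so W
3: →2(L), so W
7: →3(W), 1(W) — all W, so L
8: →7(L), so W
The starting position 7 is L: whatever Player 1 does, the opponent receives a W position.

Player 2 wins.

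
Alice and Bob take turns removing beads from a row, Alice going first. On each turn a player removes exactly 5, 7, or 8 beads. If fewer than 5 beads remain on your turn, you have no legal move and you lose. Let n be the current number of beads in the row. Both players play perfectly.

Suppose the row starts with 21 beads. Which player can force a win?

Alice wins.

Label each position W (a win for the player to move) or L (a loss). A position with no legal move is L; any other position is W exactly when some move reaches an L, and L when every move reaches a W.
n=0: no move → L
n=1: no move → L
n=2: no move → L
n=3: no move → L
n=4: no move → L
n=5: reaches L-position 0 → W
n=6: reaches L-position 1 → W
n=7: reaches L-position 2 → W
n=8: reaches L-position 3 → W
n=9: reaches L-position 4 → W
n=10: reaches L-position 3 → W
n=11: reaches L-position 4 → W
n=12: reaches L-position 4 → W
n=13: only reaches 8(W), 6(W), 5(W), all W → L
n=14: only reaches 9(W), 7(W), 6(W), all W → L
n=15: only reaches 10(W), 8(W), 7(W), all W → L
n=16: only reaches 11(W), 9(W), 8(W), all W → L
n=17: only reaches 12(W), 10(W), 9(W), all W → L
n=18: reaches L-position 13 → W
n=19: reaches L-position 14 → W
n=20: reaches L-position 15 → W
n=21: reaches L-position 16 → W
From 21 Alice can remove 5, leaving 16, reaching an L position.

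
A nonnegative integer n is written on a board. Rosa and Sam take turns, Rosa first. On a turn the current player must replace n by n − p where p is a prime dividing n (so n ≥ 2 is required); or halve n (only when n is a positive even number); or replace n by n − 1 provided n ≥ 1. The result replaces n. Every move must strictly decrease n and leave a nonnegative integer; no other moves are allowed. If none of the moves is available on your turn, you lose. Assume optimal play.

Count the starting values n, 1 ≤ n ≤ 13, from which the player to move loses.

Positions with no move are L. A position that does have a move is losing for the player to move precisely when every available move leads to a winning position for the opponent. Fill in the labels:
n=0: no move → L
n=1: reaches L-position 0 → W
n=2: reaches L-position 0 → W
n=3: reaches L-position 0 → W
n=4: only reaches 2(W), 3(W), all W → L
n=5: reaches L-position 0 → W
n=6: reaches L-position 4 → W
n=7: reaches L-position 0 → W
n=8: reaches L-position 4 → W
n=9: only reaches 6(W), 8(W), all W → L
n=10: reaches L-position 9 → W
n=11: reaches L-position 0 → W
n=12: reaches L-position 9 → W
n=13: reaches L-position 0 → W
L entries with 1 ≤ n ≤ 13 (n=0 is outside the asked range and is not counted): n = 4, 9; that makes 2.

2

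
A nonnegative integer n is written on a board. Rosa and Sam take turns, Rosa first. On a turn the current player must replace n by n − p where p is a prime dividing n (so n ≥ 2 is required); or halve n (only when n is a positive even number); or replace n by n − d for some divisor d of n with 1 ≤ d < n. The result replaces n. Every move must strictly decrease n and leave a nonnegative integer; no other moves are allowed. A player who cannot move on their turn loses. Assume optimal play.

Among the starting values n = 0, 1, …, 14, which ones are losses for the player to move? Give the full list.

0, 1, 4, 9, 14

Work bottom-up. With no move the player to move loses. Otherwise the position is W if at least one move leads to an L position for the opponent, and L if every move leads to a W.
n=0: no move → L
n=1: no move → L
n=2: reaches L-position 0 → W
n=3: reaches L-position 0 → W
n=4: only reaches 2(W), 3(W), all W → L
n=5: reaches L-position 0 → W
n=6: reaches L-position 4 → W
n=7: reaches L-position 0 → W
n=8: reaches L-position 4 → W
n=9: only reaches 6(W), 8(W), all W → L
n=10: reaches L-position 9 → W
n=11: reaches L-position 0 → W
n=12: reaches L-position 9 → W
n=13: reaches L-position 0 → W
n=14: only reaches 7(W), 12(W), 13(W), all W → L
Reading off the rows marked L gives the requested list; there are 5 such values of n.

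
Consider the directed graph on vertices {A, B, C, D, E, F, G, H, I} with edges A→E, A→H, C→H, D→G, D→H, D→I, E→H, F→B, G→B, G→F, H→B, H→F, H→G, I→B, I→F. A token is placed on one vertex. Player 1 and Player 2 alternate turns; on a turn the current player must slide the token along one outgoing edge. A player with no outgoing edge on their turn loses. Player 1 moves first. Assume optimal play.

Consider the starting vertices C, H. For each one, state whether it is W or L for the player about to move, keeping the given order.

Work bottom-up. With no move the player to move loses. Otherwise the position is W if at least one move leads to an L position for the opponent, and L if every move leads to a W.
Every edge goes from a vertex to one that appears earlier in the order B, F, G, H, C, E, I, A, D, so processing vertices in that order labels each vertex after all of its successors.
B: no outgoing edge → L
F: →B(L), so W
G: →B(L), so W
H: →B(L), so W
C: →H(W) only, which is W, so L
E: →H(W) only, which is W, so L
I: →B(L), so W
A: →E(L), so W
D: →I(W), H(W), G(W) — all W, so L

C: L, H: W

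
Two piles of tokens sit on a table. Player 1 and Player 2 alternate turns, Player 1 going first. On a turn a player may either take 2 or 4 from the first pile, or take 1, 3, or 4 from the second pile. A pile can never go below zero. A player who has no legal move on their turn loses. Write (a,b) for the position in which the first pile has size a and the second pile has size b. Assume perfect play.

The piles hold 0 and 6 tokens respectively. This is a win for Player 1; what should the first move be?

Build the W/L table. Terminal = L. A non-terminal position is W if it has a move to some L; otherwise it is L.
No move ever increases a pile, so every position that can arise here has a ≤ 0 and b ≤ 6; it is enough to label the cells with 0 ≤ a ≤ 0 and 0 ≤ b ≤ 6.
Every move lowers a or b (never raises either), so fill the grid row by row in increasing a, and left to right within a row: each cell's successors are then already labelled.
      b=0  b=1  b=2  b=3  b=4  b=5  b=6
a=0:    L    W    L    W    W    W    W
Cells with no legal move (terminal, hence L): (0,0).
The remaining L cells, each justified by listing all of its moves:
(0,2): the only move is to (0,1)(W), a W ⇒ L
Every other cell has at least one move into one of the L cells above, so it is W.
From (0,6), the L positions reachable in one move are: (0,2).

Move to (0,2).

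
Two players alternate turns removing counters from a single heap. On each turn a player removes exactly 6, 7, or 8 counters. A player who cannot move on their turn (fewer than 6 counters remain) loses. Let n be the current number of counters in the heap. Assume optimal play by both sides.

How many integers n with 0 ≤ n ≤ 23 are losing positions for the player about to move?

12

Positions with no move are L. A position that does have a move is losing for the player to move precisely when every available move leads to a winning position for the opponent. Fill in the labels:
n=0: no move → L
n=1: no move → L
n=2: no move → L
n=3: no move → L
n=4: no move → L
n=5: no move → L
n=6: can move to 0, which is L ⇒ W
n=7: can move to 1, which is L ⇒ W
n=8: can move to 2, which is L ⇒ W
n=9: can move to 3, which is L ⇒ W
n=10: can move to 4, which is L ⇒ W
n=11: can move to 5, which is L ⇒ W
n=12: can move to 5, which is L ⇒ W
n=13: can move to 5, which is L ⇒ W
n=14: moves to 8(W), 7(W), 6(W); every one is W ⇒ L
n=15: moves to 9(W), 8(W), 7(W); every one is W ⇒ L
n=16: moves to 10(W), 9(W), 8(W); every one is W ⇒ L
n=17: moves to 11(W), 10(W), 9(W); every one is W ⇒ L
n=18: moves to 12(W), 11(W), 10(W); every one is W ⇒ L
n=19: moves to 13(W), 12(W), 11(W); every one is W ⇒ L
n=20: can move to 14, which is L ⇒ W
n=21: can move to 15, which is L ⇒ W
n=22: can move to 16, which is L ⇒ W
n=23: can move to 17, which is L ⇒ W
L entries with 0 ≤ n ≤ 23: n = 0, 1, 2, 3, 4, 5, 14, 15, 16, 17, 18, 19; that makes 12.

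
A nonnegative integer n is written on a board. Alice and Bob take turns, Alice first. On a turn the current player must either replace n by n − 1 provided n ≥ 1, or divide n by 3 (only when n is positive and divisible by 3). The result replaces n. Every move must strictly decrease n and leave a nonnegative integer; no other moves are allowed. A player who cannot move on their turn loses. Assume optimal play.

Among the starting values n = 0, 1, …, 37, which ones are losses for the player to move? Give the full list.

Compute win/loss labels from the base case upward. A position with no move is L. Any other position is W if it can reach an L in one move, else L.
n=0: no move → L
n=1: can move to 0, which is L ⇒ W
n=2: the only move is to 1(W), a W ⇒ L
n=3: can move to 2, which is L ⇒ W
n=4: the only move is to 3(W), a W ⇒ L
n=5: can move to 4, which is L ⇒ W
n=6: can move to 2, which is L ⇒ W
n=7: the only move is to 6(W), a W ⇒ L
n=8: can move to 7, which is L ⇒ W
n=9: moves to 3(W), 8(W); every one is W ⇒ L
n=10: can move to 9, which is L ⇒ W
n=11: the only move is to 10(W), a W ⇒ L
n=12: can move to 4, which is L ⇒ W
n=13: the only move is to 12(W), a W ⇒ L
n=14: can move to 13, which is L ⇒ W
n=15: moves to 5(W), 14(W); every one is W ⇒ L
n=16: can move to 15, which is L ⇒ W
n=17: the only move is to 16(W), a W ⇒ L
n=18: can move to 17, which is L ⇒ W
n=19: the only move is to 18(W), a W ⇒ L
n=20: can move to 19, which is L ⇒ W
n=21: can move to 7, which is L ⇒ W
n=22: the only move is to 21(W), a W ⇒ L
n=23: can move to 22, which is L ⇒ W
n=24: moves to 8(W), 23(W); every one is W ⇒ L
n=25: can move to 24, which is L ⇒ W
n=26: the only move is to 25(W), a W ⇒ L
n=27: can move to 9, which is L ⇒ W
n=28: the only move is to 27(W), a W ⇒ L
n=29: can move to 28, which is L ⇒ W
n=30: moves to 10(W), 29(W); every one is W ⇒ L
n=31: can move to 30, which is L ⇒ W
n=32: the only move is to 31(W), a W ⇒ L
n=33: can move to 11, which is L ⇒ W
n=34: the only move is to 33(W), a W ⇒ L
n=35: can move to 34, which is L ⇒ W
n=36: moves to 12(W), 35(W); every one is W ⇒ L
n=37: can move to 36, which is L ⇒ W
The losing starting values of n are exactly the entries labelled L in this table (18 of them).

0, 2, 4, 7, 9, 11, 13, 15, 17, 19, 22, 24, 26, 28, 30, 32, 34, 36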